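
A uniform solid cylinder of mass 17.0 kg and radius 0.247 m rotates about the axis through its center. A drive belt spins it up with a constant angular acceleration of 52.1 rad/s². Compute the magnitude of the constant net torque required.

I = ½MR² = (1/2)(17.0)(0.247)² = 0.5186 kg·m².
τ = Iα = (0.5186)(52.10) = 27.02 N·m.

τ ≈ 27.0 N·m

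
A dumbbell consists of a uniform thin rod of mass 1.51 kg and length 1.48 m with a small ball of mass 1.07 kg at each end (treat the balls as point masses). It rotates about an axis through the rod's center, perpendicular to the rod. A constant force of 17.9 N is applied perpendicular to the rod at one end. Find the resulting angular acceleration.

I_rod = (1/12)ML² = (1/12)(1.51)(1.48)² = 0.2756 kg·m².
I_balls = 2·m·(L/2)² = 2(1.07)(0.7400)² = 1.172 kg·m².
Total I = 1.447 kg·m².
τ = F·(L/2) = (17.9)(0.740) = 13.25 N·m.
α = τ/I = 13.25/1.447 = 9.151 rad/s².

α ≈ 9.15 rad/s²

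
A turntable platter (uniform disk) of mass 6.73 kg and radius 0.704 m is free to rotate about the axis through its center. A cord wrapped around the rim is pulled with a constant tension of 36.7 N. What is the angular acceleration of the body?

α ≈ 15.5 rad/s²

I = ½MR² = (1/2)(6.73)(0.704)² = 1.668 kg·m².
τ = F R = (36.7)(0.704) = 25.84 N·m.
From τ = Iα: α = 25.84/1.668 = 15.49 rad/s².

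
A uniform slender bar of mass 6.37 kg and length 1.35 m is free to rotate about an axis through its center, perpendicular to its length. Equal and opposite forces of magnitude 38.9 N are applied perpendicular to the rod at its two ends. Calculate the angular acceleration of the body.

I = (1/12)ML² = (1/12)(6.37)(1.35)² = 0.9674 kg·m².
The couple gives τ = F·(L/2) + F·(L/2) = F L = (38.9)(1.35) = 52.52 N·m.
Newton's second law for rotation, τ = Iα, gives α = τ/I = 52.52/0.9674 = 54.28 rad/s².

α ≈ 54.3 rad/s²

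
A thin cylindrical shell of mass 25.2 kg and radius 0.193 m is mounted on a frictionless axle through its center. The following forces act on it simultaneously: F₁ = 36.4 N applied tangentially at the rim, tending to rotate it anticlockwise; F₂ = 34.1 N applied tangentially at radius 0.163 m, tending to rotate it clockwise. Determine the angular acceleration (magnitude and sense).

I = MR² = (25.2)(0.193)² = 0.9387 kg·m².
Taking anticlockwise as positive: τ₁ = +(36.4)(0.193) = +7.025 N·m; τ₂ = −(34.1)(0.163) = −5.558 N·m.
Net torque τ = 1.467 N·m.
α = τ/I = 1.467/0.9387 = 1.563 rad/s².

α ≈ 1.56 rad/s², anticlockwise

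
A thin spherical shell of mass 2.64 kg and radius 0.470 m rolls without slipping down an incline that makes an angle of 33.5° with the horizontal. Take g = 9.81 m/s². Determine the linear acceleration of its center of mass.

a ≈ 3.25 m/s²

Translation along the incline: Mg sinθ − f = Ma.
Rotation about the center: fR = Iα with I = (2/3)MR². No-slip gives a = αR, so f = (I/R²)a = (2/3)M a.
Substituting: Mg sinθ = (1 + 0.6667)Ma, so a = g sinθ/(1 + 0.6667) = (9.81) sin 33.5° / 1.667 = 3.249 m/s².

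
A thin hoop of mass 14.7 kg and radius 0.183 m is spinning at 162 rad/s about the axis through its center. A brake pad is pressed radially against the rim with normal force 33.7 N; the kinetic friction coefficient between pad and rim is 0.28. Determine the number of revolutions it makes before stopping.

I = MR² = (14.7)(0.183)² = 0.4923 kg·m².
Friction force f = μN = (0.28)(33.7) = 9.436 N at the rim; torque magnitude τ = fR = 1.727 N·m, opposing ω.
|α| = τ/I = 1.727/0.4923 = 3.508 rad/s² (deceleration).
ω² = ω₀² − 2|α|θ with ω = 0 ⇒ θ = ω₀²/(2|α|) = 3741 rad = 595.4 rev.

≈ 595 revolutions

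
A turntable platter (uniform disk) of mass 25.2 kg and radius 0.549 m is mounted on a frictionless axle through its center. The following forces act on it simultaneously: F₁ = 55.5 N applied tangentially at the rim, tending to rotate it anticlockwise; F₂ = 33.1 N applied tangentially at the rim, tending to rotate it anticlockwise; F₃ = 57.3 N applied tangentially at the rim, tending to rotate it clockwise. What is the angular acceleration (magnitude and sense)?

I = ½MR² = (1/2)(25.2)(0.549)² = 3.798 kg·m².
Taking anticlockwise as positive: τ₁ = +(55.5)(0.549) = +30.47 N·m; τ₂ = +(33.1)(0.549) = +18.17 N·m; τ₃ = −(57.3)(0.549) = −31.46 N·m.
Net torque τ = 17.18 N·m.
α = τ/I = 17.18/3.798 = 4.525 rad/s².

α ≈ 4.52 rad/s², anticlockwise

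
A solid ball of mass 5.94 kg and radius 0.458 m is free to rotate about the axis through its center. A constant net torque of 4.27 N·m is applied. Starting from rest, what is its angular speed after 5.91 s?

I = (2/5)MR² = (2/5)(5.94)(0.458)² = 0.4984 kg·m².
α = τ/I = 4.27/0.4984 = 8.567 rad/s².
ω = ω₀ + αt = 0 + (8.567)(5.91) = 50.63 rad/s.

ω ≈ 50.6 rad/s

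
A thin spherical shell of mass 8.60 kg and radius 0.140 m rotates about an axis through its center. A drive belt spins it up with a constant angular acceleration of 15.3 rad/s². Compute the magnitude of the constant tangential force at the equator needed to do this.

I = (2/3)MR² = (2/3)(8.60)(0.140)² = 0.1124 kg·m².
The required torque is τ = Iα = (0.1124)(15.30) = 1.719 N·m.
A tangential force at the equator gives τ = FR, so F = τ/R = 1.719/0.140 = 12.28 N.

F ≈ 12.3 N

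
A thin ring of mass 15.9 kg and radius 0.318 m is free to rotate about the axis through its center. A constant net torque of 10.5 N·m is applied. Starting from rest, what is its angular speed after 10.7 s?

I = MR² = (15.9)(0.318)² = 1.608 kg·m².
α = τ/I = 10.5/1.608 = 6.530 rad/s².
ω = ω₀ + αt = 0 + (6.530)(10.7) = 69.87 rad/s.

ω ≈ 69.9 rad/s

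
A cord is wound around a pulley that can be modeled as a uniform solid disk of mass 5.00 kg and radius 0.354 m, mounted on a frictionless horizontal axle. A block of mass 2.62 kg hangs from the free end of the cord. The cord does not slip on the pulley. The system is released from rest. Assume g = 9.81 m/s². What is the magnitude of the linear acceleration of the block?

I = ½MR² = (1/2)(5.00)(0.354)² = 0.3133 kg·m².
Block: mg − T = ma. Pulley: TR = Iα. No-slip: a = αR, so T = (I/R²)a = 2.500·a.
Then mg = (m + 2.500)a, so a = (2.62)(9.81)/(2.62 + 2.500) = 5.020 m/s².

a ≈ 5.02 m/s²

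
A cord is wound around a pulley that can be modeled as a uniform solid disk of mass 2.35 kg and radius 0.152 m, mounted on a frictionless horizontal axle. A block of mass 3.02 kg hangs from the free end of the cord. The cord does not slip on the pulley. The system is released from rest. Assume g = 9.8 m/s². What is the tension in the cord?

I = ½MR² = (1/2)(2.35)(0.152)² = 0.02715 kg·m².
Block: mg − T = ma. Pulley: TR = Iα. No-slip: a = αR, so T = (I/R²)a = 1.175·a.
Then mg = (m + 1.175)a, so a = (3.02)(9.8)/(3.02 + 1.175) = 7.055 m/s².
T = 1.175·a = 8.290 N.

T ≈ 8.29 N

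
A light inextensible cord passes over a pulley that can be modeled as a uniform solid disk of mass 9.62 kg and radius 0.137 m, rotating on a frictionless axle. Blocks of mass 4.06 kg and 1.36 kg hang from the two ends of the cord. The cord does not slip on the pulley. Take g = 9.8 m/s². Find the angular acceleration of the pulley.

α ≈ 18.9 rad/s²

I = ½MR² = (1/2)(9.62)(0.137)² = 0.09028 kg·m².
Heavier block: m₁g − T₁ = m₁a. Lighter block: T₂ − m₂g = m₂a.
Pulley: (T₁ − T₂)R = Iα = I(a/R), so T₁ − T₂ = (I/R²)a = (1/2)M_p a = 4.810·a.
Adding the three: (m₁ − m₂)g = (m₁ + m₂ + 4.810)a, so a = (4.06 − 1.36)(9.8)/(4.06 + 1.36 + 4.810) = 2.587 m/s².
α = a/R = 2.587/0.137 = 18.88 rad/s².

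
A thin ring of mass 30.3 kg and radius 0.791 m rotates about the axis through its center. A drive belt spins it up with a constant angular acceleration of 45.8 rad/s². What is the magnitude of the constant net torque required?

I = MR² = (30.3)(0.791)² = 18.96 kg·m².
τ = Iα = (18.96)(45.80) = 868.3 N·m.

τ ≈ 868 N·m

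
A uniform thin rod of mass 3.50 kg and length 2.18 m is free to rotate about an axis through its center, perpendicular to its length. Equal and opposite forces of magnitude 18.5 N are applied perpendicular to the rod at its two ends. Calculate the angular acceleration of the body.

I = (1/12)ML² = (1/12)(3.50)(2.18)² = 1.386 kg·m².
The couple gives τ = F·(L/2) + F·(L/2) = F L = (18.5)(2.18) = 40.33 N·m.
Newton's second law for rotation, τ = Iα, gives α = τ/I = 40.33/1.386 = 29.10 rad/s².

α ≈ 29.1 rad/s²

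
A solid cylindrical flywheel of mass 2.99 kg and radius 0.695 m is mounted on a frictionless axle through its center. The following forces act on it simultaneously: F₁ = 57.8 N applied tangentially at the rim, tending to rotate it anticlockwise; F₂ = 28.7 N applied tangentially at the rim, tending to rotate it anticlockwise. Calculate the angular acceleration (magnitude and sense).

I = ½MR² = (1/2)(2.99)(0.695)² = 0.7221 kg·m².
Taking anticlockwise as positive: τ₁ = +(57.8)(0.695) = +40.17 N·m; τ₂ = +(28.7)(0.695) = +19.95 N·m.
Net torque τ = 60.12 N·m.
α = τ/I = 60.12/0.7221 = 83.25 rad/s².

α ≈ 83.3 rad/s², anticlockwise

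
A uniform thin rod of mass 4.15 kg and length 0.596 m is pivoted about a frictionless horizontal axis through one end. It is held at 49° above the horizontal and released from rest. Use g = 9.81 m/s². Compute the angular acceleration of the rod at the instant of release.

About the pivot, I = (1/3)ML² = (1/3)(4.15)(0.596)² = 0.4914 kg·m².
The weight acts at the center, a distance L/2 = 0.2980 m from the pivot; τ = Mg(L/2) cos 49° = 7.959 N·m.
α = τ/I = 7.959/0.4914 = 16.20 rad/s².

α ≈ 16.2 rad/s²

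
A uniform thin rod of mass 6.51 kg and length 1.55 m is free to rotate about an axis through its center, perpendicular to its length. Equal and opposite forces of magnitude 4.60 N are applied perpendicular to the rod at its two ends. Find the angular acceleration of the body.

α ≈ 5.47 rad/s²

I = (1/12)ML² = (1/12)(6.51)(1.55)² = 1.303 kg·m².
The couple gives τ = F·(L/2) + F·(L/2) = F L = (4.60)(1.55) = 7.130 N·m.
Newton's second law for rotation, τ = Iα, gives α = τ/I = 7.130/1.303 = 5.470 rad/s².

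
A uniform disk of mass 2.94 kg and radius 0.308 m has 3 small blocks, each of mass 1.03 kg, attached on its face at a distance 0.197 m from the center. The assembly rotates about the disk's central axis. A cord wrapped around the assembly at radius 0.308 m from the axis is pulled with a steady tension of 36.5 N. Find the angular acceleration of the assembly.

I_disk = ½MR² = ½(2.94)(0.308)² = 0.1395 kg·m².
I_blocks = 3·m·r² = 3(1.03)(0.197)² = 0.1199 kg·m².
Total I = 0.2594 kg·m².
τ = F r = (36.5)(0.308) = 11.24 N·m.
α = τ/I = 11.24/0.2594 = 43.34 rad/s².

α ≈ 43.3 rad/s²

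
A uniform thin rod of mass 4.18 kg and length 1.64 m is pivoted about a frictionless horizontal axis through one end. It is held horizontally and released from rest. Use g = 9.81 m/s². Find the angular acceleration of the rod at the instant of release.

About the pivot, I = (1/3)ML² = (1/3)(4.18)(1.64)² = 3.748 kg·m².
The weight acts at the center, a distance L/2 = 0.8200 m from the pivot; τ = Mg(L/2) = 33.62 N·m.
α = τ/I = 33.62/3.748 = 8.973 rad/s².
(Equivalently α = (3g/(2L)) = 8.973 rad/s².)

α ≈ 8.97 rad/s²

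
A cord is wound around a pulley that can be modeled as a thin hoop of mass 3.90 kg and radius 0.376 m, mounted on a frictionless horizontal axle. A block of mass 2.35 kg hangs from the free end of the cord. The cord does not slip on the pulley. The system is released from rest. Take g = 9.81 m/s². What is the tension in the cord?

I = MR² = (3.90)(0.376)² = 0.5514 kg·m².
Block: mg − T = ma. Pulley: TR = Iα. No-slip: a = αR, so T = (I/R²)a = 3.900·a.
Then mg = (m + 3.900)a, so a = (2.35)(9.81)/(2.35 + 3.900) = 3.689 m/s².
T = 3.900·a = 14.39 N.

T ≈ 14.4 N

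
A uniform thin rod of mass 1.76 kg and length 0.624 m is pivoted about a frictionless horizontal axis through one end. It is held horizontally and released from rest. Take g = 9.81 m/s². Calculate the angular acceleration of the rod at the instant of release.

α ≈ 23.6 rad/s²

About the pivot, I = (1/3)ML² = (1/3)(1.76)(0.624)² = 0.2284 kg·m².
The weight acts at the center, a distance L/2 = 0.3120 m from the pivot; τ = Mg(L/2) = 5.387 N·m.
α = τ/I = 5.387/0.2284 = 23.58 rad/s².
(Equivalently α = (3g/(2L)) = 23.58 rad/s².)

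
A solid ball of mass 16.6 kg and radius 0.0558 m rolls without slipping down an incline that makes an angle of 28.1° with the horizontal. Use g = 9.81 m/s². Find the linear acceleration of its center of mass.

a ≈ 3.30 m/s²

Translation along the incline: Mg sinθ − f = Ma.
Rotation about the center: fR = Iα with I = (2/5)MR². No-slip gives a = αR, so f = (I/R²)a = (2/5)M a.
Substituting: Mg sinθ = (1 + 0.4000)Ma, so a = g sinθ/(1 + 0.4000) = (9.81) sin 28.1° / 1.400 = 3.300 m/s².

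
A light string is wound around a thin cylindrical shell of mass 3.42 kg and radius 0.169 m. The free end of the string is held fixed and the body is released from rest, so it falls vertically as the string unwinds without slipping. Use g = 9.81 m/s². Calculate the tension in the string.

T ≈ 16.8 N

Translation: Mg − T = Ma. Rotation about the center: TR = Iα with I = MR².
With a = αR: T = (I/R²)a = M a, so Mg = (1 + 1.000)Ma.
a = g/(1 + 1.000) = 9.81/2.000 = 4.905 m/s².
T = 1.000·M·a = (1.000)(3.42)(4.905) = 16.78 N.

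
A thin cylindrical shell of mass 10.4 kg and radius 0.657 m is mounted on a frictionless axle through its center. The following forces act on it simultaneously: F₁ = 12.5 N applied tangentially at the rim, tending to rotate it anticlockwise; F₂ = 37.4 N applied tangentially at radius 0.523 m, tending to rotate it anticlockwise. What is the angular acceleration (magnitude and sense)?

I = MR² = (10.4)(0.657)² = 4.489 kg·m².
Taking anticlockwise as positive: τ₁ = +(12.5)(0.657) = +8.213 N·m; τ₂ = +(37.4)(0.523) = +19.56 N·m.
Net torque τ = 27.77 N·m.
α = τ/I = 27.77/4.489 = 6.187 rad/s².

α ≈ 6.19 rad/s², anticlockwise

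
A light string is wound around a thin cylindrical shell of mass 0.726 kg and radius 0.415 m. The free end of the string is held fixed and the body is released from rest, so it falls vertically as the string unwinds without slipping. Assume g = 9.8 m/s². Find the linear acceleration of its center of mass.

a ≈ 4.90 m/s²

Translation: Mg − T = Ma. Rotation about the center: TR = Iα with I = MR².
With a = αR: T = (I/R²)a = M a, so Mg = (1 + 1.000)Ma.
a = g/(1 + 1.000) = 9.8/2.000 = 4.900 m/s².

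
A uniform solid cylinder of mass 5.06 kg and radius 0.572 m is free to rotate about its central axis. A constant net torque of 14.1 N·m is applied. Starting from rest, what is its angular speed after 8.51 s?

ω ≈ 145 rad/s

I = ½MR² = (1/2)(5.06)(0.572)² = 0.8278 kg·m².
α = τ/I = 14.1/0.8278 = 17.03 rad/s².
ω = ω₀ + αt = 0 + (17.03)(8.51) = 145.0 rad/s.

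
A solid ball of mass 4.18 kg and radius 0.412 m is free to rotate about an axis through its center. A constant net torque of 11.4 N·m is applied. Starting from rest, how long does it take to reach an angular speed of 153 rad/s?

t ≈ 3.81 s

I = (2/5)MR² = (2/5)(4.18)(0.412)² = 0.2838 kg·m².
α = τ/I = 11.4/0.2838 = 40.17 rad/s².
ω = αt ⇒ t = ω/α = 153/40.17 = 3.809 s.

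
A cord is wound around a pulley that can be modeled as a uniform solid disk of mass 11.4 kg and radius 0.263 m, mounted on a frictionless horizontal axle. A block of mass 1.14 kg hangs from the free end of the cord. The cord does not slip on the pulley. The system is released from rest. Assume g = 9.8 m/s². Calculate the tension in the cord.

T ≈ 9.31 N

I = ½MR² = (1/2)(11.4)(0.263)² = 0.3943 kg·m².
Block: mg − T = ma. Pulley: TR = Iα. No-slip: a = αR, so T = (I/R²)a = 5.700·a.
Then mg = (m + 5.700)a, so a = (1.14)(9.8)/(1.14 + 5.700) = 1.633 m/s².
T = 5.700·a = 9.310 N.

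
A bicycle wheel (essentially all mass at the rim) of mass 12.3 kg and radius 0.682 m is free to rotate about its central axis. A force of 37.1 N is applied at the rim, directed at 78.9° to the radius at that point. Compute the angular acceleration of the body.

α ≈ 4.34 rad/s²

I = MR² = (12.3)(0.682)² = 5.721 kg·m².
Only the tangential component produces torque: τ = F R sinθ = (37.1)(0.682) sin 78.9° = 24.83 N·m.
From τ = Iα: α = 24.83/5.721 = 4.340 rad/s².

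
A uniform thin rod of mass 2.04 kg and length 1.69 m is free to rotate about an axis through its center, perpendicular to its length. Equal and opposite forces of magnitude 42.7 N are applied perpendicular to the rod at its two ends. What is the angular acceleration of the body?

I = (1/12)ML² = (1/12)(2.04)(1.69)² = 0.4855 kg·m².
The couple gives τ = F·(L/2) + F·(L/2) = F L = (42.7)(1.69) = 72.16 N·m.
From τ = Iα: α = 72.16/0.4855 = 148.6 rad/s².

α ≈ 149 rad/s²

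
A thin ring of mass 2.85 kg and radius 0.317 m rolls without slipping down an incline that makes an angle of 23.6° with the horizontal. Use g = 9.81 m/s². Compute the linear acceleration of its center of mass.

a ≈ 1.96 m/s²

Translation along the incline: Mg sinθ − f = Ma.
Rotation about the center: fR = Iα with I = MR². No-slip gives a = αR, so f = (I/R²)a = M a.
Substituting: Mg sinθ = (1 + 1.000)Ma, so a = g sinθ/(1 + 1.000) = (9.81) sin 23.6° / 2.000 = 1.964 m/s².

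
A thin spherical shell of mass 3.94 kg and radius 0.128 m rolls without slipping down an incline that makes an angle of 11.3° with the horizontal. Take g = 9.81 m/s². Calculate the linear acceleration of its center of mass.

Translation along the incline: Mg sinθ − f = Ma.
Rotation about the center: fR = Iα with I = (2/3)MR². No-slip gives a = αR, so f = (I/R²)a = (2/3)M a.
Substituting: Mg sinθ = (1 + 0.6667)Ma, so a = g sinθ/(1 + 0.6667) = (9.81) sin 11.3° / 1.667 = 1.153 m/s².

a ≈ 1.15 m/s²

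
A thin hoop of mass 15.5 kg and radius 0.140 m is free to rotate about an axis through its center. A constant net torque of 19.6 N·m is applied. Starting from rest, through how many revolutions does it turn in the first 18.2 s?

I = MR² = (15.5)(0.140)² = 0.3038 kg·m².
α = τ/I = 19.6/0.3038 = 64.52 rad/s².
θ = ½αt² = ½(64.52)(18.2)² = 10690 rad.
Revolutions = θ/(2π) = 1701.

≈ 1700 revolutions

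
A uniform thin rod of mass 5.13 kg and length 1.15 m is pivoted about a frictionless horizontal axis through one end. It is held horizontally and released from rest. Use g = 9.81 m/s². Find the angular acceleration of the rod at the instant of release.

About the pivot, I = (1/3)ML² = (1/3)(5.13)(1.15)² = 2.261 kg·m².
The weight acts at the center, a distance L/2 = 0.5750 m from the pivot; τ = Mg(L/2) = 28.94 N·m.
α = τ/I = 28.94/2.261 = 12.80 rad/s².

α ≈ 12.8 rad/s²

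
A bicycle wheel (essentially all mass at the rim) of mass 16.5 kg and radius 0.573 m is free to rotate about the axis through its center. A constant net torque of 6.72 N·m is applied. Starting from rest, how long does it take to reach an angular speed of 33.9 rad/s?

I = MR² = (16.5)(0.573)² = 5.417 kg·m².
α = τ/I = 6.72/5.417 = 1.240 rad/s².
ω = αt ⇒ t = ω/α = 33.9/1.240 = 27.33 s.

t ≈ 27.3 s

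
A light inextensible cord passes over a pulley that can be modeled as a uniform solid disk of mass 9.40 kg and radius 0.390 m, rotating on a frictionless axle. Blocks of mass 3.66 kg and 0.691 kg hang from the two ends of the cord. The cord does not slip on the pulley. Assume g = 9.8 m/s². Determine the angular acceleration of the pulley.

α ≈ 8.24 rad/s²

I = ½MR² = (1/2)(9.40)(0.390)² = 0.7149 kg·m².
Heavier block: m₁g − T₁ = m₁a. Lighter block: T₂ − m₂g = m₂a.
Pulley: (T₁ − T₂)R = Iα = I(a/R), so T₁ − T₂ = (I/R²)a = (1/2)M_p a = 4.700·a.
Adding the three: (m₁ − m₂)g = (m₁ + m₂ + 4.700)a, so a = (3.66 − 0.691)(9.8)/(3.66 + 0.691 + 4.700) = 3.215 m/s².
α = a/R = 3.215/0.390 = 8.243 rad/s².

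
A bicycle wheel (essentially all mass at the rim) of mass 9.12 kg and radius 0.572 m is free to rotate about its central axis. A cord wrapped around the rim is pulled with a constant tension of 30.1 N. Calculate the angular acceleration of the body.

α ≈ 5.77 rad/s²

I = MR² = (9.12)(0.572)² = 2.984 kg·m².
τ = F R = (30.1)(0.572) = 17.22 N·m.
From τ = Iα: α = 17.22/2.984 = 5.770 rad/s².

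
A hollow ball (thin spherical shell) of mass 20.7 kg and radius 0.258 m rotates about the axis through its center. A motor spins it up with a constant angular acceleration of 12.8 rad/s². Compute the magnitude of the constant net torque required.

τ ≈ 11.8 N·m

I = (2/3)MR² = (2/3)(20.7)(0.258)² = 0.9186 kg·m².
τ = Iα = (0.9186)(12.80) = 11.76 N·m.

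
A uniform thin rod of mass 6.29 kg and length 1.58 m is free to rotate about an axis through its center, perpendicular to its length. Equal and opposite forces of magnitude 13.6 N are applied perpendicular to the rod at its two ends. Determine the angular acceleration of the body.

α ≈ 16.4 rad/s²

I = (1/12)ML² = (1/12)(6.29)(1.58)² = 1.309 kg·m².
The couple gives τ = F·(L/2) + F·(L/2) = F L = (13.6)(1.58) = 21.49 N·m.
From τ = Iα: α = 21.49/1.309 = 16.42 rad/s².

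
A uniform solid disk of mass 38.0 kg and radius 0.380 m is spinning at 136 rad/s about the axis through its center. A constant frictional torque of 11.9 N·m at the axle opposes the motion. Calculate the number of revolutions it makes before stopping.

≈ 339 revolutions

I = ½MR² = (1/2)(38.0)(0.380)² = 2.744 kg·m².
The net torque has magnitude 11.9 N·m, opposing ω.
|α| = τ/I = 11.90/2.744 = 4.337 rad/s² (deceleration).
ω² = ω₀² − 2|α|θ with ω = 0 ⇒ θ = ω₀²/(2|α|) = 2132 rad = 339.3 rev.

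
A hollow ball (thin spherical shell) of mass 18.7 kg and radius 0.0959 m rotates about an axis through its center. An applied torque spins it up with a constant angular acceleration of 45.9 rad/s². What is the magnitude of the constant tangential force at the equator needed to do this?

I = (2/3)MR² = (2/3)(18.7)(0.0959)² = 0.1147 kg·m².
The required torque is τ = Iα = (0.1147)(45.90) = 5.263 N·m.
A tangential force at the equator gives τ = FR, so F = τ/R = 5.263/0.0959 = 54.88 N.

F ≈ 54.9 N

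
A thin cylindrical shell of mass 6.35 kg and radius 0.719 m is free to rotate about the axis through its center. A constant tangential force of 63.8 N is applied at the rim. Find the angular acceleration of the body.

I = MR² = (6.35)(0.719)² = 3.283 kg·m².
τ = F R = (63.8)(0.719) = 45.87 N·m.
Newton's second law for rotation, τ = Iα, gives α = τ/I = 45.87/3.283 = 13.97 rad/s².

α ≈ 14.0 rad/s²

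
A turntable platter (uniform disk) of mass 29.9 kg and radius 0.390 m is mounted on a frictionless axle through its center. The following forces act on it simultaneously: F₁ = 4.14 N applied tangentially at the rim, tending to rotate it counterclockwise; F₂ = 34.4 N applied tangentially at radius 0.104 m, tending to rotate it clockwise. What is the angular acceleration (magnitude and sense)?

α ≈ 0.863 rad/s², clockwise

I = ½MR² = (1/2)(29.9)(0.390)² = 2.274 kg·m².
Taking counterclockwise as positive: τ₁ = +(4.14)(0.390) = +1.615 N·m; τ₂ = −(34.4)(0.104) = −3.578 N·m.
Net torque τ = -1.963 N·m.
α = τ/I = -1.963/2.274 = -0.8633 rad/s².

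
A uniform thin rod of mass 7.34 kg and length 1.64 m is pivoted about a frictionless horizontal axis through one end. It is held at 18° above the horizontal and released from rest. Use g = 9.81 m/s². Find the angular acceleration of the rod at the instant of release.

About the pivot, I = (1/3)ML² = (1/3)(7.34)(1.64)² = 6.581 kg·m².
The weight acts at the center, a distance L/2 = 0.8200 m from the pivot; τ = Mg(L/2) cos 18° = 56.15 N·m.
α = τ/I = 56.15/6.581 = 8.533 rad/s².

α ≈ 8.53 rad/s²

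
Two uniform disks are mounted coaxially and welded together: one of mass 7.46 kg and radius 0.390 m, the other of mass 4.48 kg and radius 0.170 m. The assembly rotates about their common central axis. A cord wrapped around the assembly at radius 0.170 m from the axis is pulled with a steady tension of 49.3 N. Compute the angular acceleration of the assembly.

I = ½M₁R₁² + ½M₂R₂² = ½(7.46)(0.390)² + ½(4.48)(0.170)² = 0.6321 kg·m².
τ = F r = (49.3)(0.170) = 8.381 N·m.
α = τ/I = 8.381/0.6321 = 13.26 rad/s².

α ≈ 13.3 rad/s²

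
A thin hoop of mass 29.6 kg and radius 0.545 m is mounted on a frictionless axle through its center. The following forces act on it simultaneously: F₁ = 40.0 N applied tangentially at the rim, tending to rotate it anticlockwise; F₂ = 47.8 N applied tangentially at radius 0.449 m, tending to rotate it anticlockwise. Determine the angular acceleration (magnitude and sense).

α ≈ 4.92 rad/s², anticlockwise

I = MR² = (29.6)(0.545)² = 8.792 kg·m².
Taking anticlockwise as positive: τ₁ = +(40.0)(0.545) = +21.80 N·m; τ₂ = +(47.8)(0.449) = +21.46 N·m.
Net torque τ = 43.26 N·m.
α = τ/I = 43.26/8.792 = 4.921 rad/s².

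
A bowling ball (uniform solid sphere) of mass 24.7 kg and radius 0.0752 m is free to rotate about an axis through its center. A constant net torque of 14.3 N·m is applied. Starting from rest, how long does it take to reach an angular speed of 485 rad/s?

t ≈ 1.89 s

I = (2/5)MR² = (2/5)(24.7)(0.0752)² = 0.05587 kg·m².
α = τ/I = 14.3/0.05587 = 255.9 rad/s².
ω = αt ⇒ t = ω/α = 485/255.9 = 1.895 s.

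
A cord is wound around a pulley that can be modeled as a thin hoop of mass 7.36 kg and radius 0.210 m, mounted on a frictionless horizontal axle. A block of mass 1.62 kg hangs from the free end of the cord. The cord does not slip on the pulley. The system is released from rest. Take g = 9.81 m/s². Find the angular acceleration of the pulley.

α ≈ 8.43 rad/s²

I = MR² = (7.36)(0.210)² = 0.3246 kg·m².
Block: mg − T = ma. Pulley: TR = Iα. No-slip: a = αR, so T = (I/R²)a = 7.360·a.
Then mg = (m + 7.360)a, so a = (1.62)(9.81)/(1.62 + 7.360) = 1.770 m/s².
α = a/R = 1.770/0.210 = 8.427 rad/s².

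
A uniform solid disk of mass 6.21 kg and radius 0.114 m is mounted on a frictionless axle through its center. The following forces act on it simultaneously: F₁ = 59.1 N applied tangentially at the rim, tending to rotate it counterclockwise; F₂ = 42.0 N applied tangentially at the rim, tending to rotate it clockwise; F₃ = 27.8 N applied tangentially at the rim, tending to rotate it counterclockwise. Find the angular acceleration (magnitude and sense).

I = ½MR² = (1/2)(6.21)(0.114)² = 0.04035 kg·m².
Taking counterclockwise as positive: τ₁ = +(59.1)(0.114) = +6.737 N·m; τ₂ = −(42.0)(0.114) = −4.788 N·m; τ₃ = +(27.8)(0.114) = +3.169 N·m.
Net torque τ = 5.119 N·m.
α = τ/I = 5.119/0.04035 = 126.8 rad/s².

α ≈ 127 rad/s², counterclockwise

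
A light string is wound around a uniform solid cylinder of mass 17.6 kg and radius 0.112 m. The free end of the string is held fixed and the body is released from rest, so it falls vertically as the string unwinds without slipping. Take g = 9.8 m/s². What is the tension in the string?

Translation: Mg − T = Ma. Rotation about the center: TR = Iα with I = ½MR².
With a = αR: T = (I/R²)a = (1/2)M a, so Mg = (1 + 0.5000)Ma.
a = g/(1 + 0.5000) = 9.8/1.500 = 6.533 m/s².
T = 0.5000·M·a = (0.5000)(17.6)(6.533) = 57.49 N.

T ≈ 57.5 N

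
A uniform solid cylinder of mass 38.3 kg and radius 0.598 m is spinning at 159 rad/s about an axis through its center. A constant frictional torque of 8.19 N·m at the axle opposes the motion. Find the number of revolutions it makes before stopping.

I = ½MR² = (1/2)(38.3)(0.598)² = 6.848 kg·m².
The net torque has magnitude 8.19 N·m, opposing ω.
|α| = τ/I = 8.190/6.848 = 1.196 rad/s² (deceleration).
ω² = ω₀² − 2|α|θ with ω = 0 ⇒ θ = ω₀²/(2|α|) = 10570 rad = 1682 rev.

≈ 1680 revolutions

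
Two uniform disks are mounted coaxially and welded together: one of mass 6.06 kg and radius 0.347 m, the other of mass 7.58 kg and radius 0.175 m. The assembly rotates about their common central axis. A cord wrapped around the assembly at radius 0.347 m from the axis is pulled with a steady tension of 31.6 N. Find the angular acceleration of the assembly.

α ≈ 22.8 rad/s²

I = ½M₁R₁² + ½M₂R₂² = ½(6.06)(0.347)² + ½(7.58)(0.175)² = 0.4809 kg·m².
τ = F r = (31.6)(0.347) = 10.97 N·m.
α = τ/I = 10.97/0.4809 = 22.80 rad/s².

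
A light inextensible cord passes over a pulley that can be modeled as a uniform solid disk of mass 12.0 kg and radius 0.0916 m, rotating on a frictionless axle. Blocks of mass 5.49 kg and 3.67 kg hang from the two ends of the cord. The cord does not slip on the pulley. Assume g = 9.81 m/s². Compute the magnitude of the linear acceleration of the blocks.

I = ½MR² = (1/2)(12.0)(0.0916)² = 0.05034 kg·m².
Heavier block: m₁g − T₁ = m₁a. Lighter block: T₂ − m₂g = m₂a.
Pulley: (T₁ − T₂)R = Iα = I(a/R), so T₁ − T₂ = (I/R²)a = (1/2)M_p a = 6.000·a.
Adding the three: (m₁ − m₂)g = (m₁ + m₂ + 6.000)a, so a = (5.49 − 3.67)(9.81)/(5.49 + 3.67 + 6.000) = 1.178 m/s².

a ≈ 1.18 m/s²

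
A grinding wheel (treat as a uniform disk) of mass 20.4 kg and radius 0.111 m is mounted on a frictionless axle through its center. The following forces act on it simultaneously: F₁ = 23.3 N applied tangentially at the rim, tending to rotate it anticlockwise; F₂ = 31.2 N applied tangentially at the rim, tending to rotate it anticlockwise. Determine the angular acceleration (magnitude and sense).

I = ½MR² = (1/2)(20.4)(0.111)² = 0.1257 kg·m².
Taking anticlockwise as positive: τ₁ = +(23.3)(0.111) = +2.586 N·m; τ₂ = +(31.2)(0.111) = +3.463 N·m.
Net torque τ = 6.050 N·m.
α = τ/I = 6.050/0.1257 = 48.14 rad/s².

α ≈ 48.1 rad/s², anticlockwise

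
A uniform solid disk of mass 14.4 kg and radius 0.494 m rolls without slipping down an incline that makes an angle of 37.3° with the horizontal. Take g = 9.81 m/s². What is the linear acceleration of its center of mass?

Translation along the incline: Mg sinθ − f = Ma.
Rotation about the center: fR = Iα with I = ½MR². No-slip gives a = αR, so f = (I/R²)a = (1/2)M a.
Substituting: Mg sinθ = (1 + 0.5000)Ma, so a = g sinθ/(1 + 0.5000) = (9.81) sin 37.3° / 1.500 = 3.963 m/s².

a ≈ 3.96 m/s²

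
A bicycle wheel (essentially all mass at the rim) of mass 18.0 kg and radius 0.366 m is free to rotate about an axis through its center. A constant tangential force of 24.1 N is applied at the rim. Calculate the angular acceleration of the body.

α ≈ 3.66 rad/s²

I = MR² = (18.0)(0.366)² = 2.411 kg·m².
τ = F R = (24.1)(0.366) = 8.821 N·m.
Newton's second law for rotation, τ = Iα, gives α = τ/I = 8.821/2.411 = 3.658 rad/s².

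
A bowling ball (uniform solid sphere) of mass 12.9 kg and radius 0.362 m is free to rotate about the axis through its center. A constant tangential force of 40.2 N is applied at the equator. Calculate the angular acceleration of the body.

I = (2/5)MR² = (2/5)(12.9)(0.362)² = 0.6762 kg·m².
τ = F R = (40.2)(0.362) = 14.55 N·m.
From τ = Iα: α = 14.55/0.6762 = 21.52 rad/s².

α ≈ 21.5 rad/s²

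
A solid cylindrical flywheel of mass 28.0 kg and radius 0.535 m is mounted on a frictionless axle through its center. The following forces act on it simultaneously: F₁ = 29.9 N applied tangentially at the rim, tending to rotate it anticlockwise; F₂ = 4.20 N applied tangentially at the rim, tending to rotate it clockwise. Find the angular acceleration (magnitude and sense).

α ≈ 3.43 rad/s², anticlockwise

I = ½MR² = (1/2)(28.0)(0.535)² = 4.007 kg·m².
Taking anticlockwise as positive: τ₁ = +(29.9)(0.535) = +16.00 N·m; τ₂ = −(4.20)(0.535) = −2.247 N·m.
Net torque τ = 13.75 N·m.
α = τ/I = 13.75/4.007 = 3.431 rad/s².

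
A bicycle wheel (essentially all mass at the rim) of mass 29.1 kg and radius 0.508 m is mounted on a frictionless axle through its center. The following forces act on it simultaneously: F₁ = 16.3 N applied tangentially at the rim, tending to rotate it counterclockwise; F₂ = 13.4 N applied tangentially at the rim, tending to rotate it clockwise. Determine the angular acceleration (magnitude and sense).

α ≈ 0.196 rad/s², counterclockwise

I = MR² = (29.1)(0.508)² = 7.510 kg·m².
Taking counterclockwise as positive: τ₁ = +(16.3)(0.508) = +8.280 N·m; τ₂ = −(13.4)(0.508) = −6.807 N·m.
Net torque τ = 1.473 N·m.
α = τ/I = 1.473/7.510 = 0.1962 rad/s².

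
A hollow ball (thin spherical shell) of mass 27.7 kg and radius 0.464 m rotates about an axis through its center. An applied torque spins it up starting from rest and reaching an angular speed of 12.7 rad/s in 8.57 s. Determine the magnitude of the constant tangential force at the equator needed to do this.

F ≈ 12.7 N

I = (2/3)MR² = (2/3)(27.7)(0.464)² = 3.976 kg·m².
α = Δω/Δt = (12.7 − 0)/8.57 = 1.482 rad/s².
The required torque is τ = Iα = (3.976)(1.482) = 5.892 N·m.
A tangential force at the equator gives τ = FR, so F = τ/R = 5.892/0.464 = 12.70 N.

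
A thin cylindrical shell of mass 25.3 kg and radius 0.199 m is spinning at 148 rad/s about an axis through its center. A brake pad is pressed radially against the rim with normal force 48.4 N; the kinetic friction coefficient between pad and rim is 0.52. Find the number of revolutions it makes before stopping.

I = MR² = (25.3)(0.199)² = 1.002 kg·m².
Friction force f = μN = (0.52)(48.4) = 25.17 N at the rim; torque magnitude τ = fR = 5.008 N·m, opposing ω.
|α| = τ/I = 5.008/1.002 = 4.999 rad/s² (deceleration).
ω² = ω₀² − 2|α|θ with ω = 0 ⇒ θ = ω₀²/(2|α|) = 2191 rad = 348.7 rev.

≈ 349 revolutions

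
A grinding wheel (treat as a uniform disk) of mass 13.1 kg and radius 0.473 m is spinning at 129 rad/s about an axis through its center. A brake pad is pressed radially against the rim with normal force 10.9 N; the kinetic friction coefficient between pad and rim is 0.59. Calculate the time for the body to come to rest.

I = ½MR² = (1/2)(13.1)(0.473)² = 1.465 kg·m².
Friction force f = μN = (0.59)(10.9) = 6.431 N at the rim; torque magnitude τ = fR = 3.042 N·m, opposing ω.
|α| = τ/I = 3.042/1.465 = 2.076 rad/s² (deceleration).
0 = ω₀ − |α|t ⇒ t = ω₀/|α| = 129/2.076 = 62.15 s.

t ≈ 62.1 s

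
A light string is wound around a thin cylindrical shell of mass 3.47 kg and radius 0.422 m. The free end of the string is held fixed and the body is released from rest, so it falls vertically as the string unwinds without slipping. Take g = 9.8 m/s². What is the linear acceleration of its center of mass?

Translation: Mg − T = Ma. Rotation about the center: TR = Iα with I = MR².
With a = αR: T = (I/R²)a = M a, so Mg = (1 + 1.000)Ma.
a = g/(1 + 1.000) = 9.8/2.000 = 4.900 m/s².

a ≈ 4.90 m/s²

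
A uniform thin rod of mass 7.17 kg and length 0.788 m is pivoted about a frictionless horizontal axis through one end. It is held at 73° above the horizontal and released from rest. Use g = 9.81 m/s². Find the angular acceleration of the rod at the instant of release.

α ≈ 5.46 rad/s²

About the pivot, I = (1/3)ML² = (1/3)(7.17)(0.788)² = 1.484 kg·m².
The weight acts at the center, a distance L/2 = 0.3940 m from the pivot; τ = Mg(L/2) cos 73° = 8.103 N·m.
α = τ/I = 8.103/1.484 = 5.460 rad/s².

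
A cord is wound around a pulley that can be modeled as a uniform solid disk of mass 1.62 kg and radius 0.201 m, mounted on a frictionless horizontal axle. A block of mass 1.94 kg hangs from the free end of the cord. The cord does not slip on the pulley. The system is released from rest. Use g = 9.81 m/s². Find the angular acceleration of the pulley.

I = ½MR² = (1/2)(1.62)(0.201)² = 0.03272 kg·m².
Block: mg − T = ma. Pulley: TR = Iα. No-slip: a = αR, so T = (I/R²)a = 0.8100·a.
Then mg = (m + 0.8100)a, so a = (1.94)(9.81)/(1.94 + 0.8100) = 6.921 m/s².
α = a/R = 6.921/0.201 = 34.43 rad/s².

α ≈ 34.4 rad/s²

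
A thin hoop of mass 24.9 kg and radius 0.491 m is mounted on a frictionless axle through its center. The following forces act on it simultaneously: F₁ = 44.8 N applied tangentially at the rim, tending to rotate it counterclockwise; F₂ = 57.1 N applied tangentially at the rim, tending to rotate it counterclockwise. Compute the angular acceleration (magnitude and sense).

α ≈ 8.33 rad/s², counterclockwise

I = MR² = (24.9)(0.491)² = 6.003 kg·m².
Taking counterclockwise as positive: τ₁ = +(44.8)(0.491) = +22.00 N·m; τ₂ = +(57.1)(0.491) = +28.04 N·m.
Net torque τ = 50.03 N·m.
α = τ/I = 50.03/6.003 = 8.335 rad/s².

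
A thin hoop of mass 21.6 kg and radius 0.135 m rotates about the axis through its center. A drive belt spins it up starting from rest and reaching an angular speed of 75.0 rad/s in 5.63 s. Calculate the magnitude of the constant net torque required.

τ ≈ 5.24 N·m

I = MR² = (21.6)(0.135)² = 0.3937 kg·m².
α = Δω/Δt = (75.0 − 0)/5.63 = 13.32 rad/s².
τ = Iα = (0.3937)(13.32) = 5.244 N·m.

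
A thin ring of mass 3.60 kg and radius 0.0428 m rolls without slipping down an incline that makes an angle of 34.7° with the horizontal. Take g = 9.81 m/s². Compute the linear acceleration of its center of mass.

Translation along the incline: Mg sinθ − f = Ma.
Rotation about the center: fR = Iα with I = MR². No-slip gives a = αR, so f = (I/R²)a = M a.
Substituting: Mg sinθ = (1 + 1.000)Ma, so a = g sinθ/(1 + 1.000) = (9.81) sin 34.7° / 2.000 = 2.792 m/s².

a ≈ 2.79 m/s²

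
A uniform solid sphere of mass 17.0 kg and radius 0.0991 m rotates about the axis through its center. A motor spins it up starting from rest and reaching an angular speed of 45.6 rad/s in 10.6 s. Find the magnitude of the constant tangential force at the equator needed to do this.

F ≈ 2.90 N

I = (2/5)MR² = (2/5)(17.0)(0.0991)² = 0.06678 kg·m².
α = Δω/Δt = (45.6 − 0)/10.6 = 4.302 rad/s².
The required torque is τ = Iα = (0.06678)(4.302) = 0.2873 N·m.
A tangential force at the equator gives τ = FR, so F = τ/R = 0.2873/0.0991 = 2.899 N.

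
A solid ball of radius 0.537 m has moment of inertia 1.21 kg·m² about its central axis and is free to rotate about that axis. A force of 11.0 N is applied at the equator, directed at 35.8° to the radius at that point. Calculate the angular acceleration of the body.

α ≈ 2.86 rad/s²

Only the tangential component produces torque: τ = F R sinθ = (11.0)(0.537) sin 35.8° = 3.455 N·m.
From τ = Iα: α = 3.455/1.210 = 2.856 rad/s².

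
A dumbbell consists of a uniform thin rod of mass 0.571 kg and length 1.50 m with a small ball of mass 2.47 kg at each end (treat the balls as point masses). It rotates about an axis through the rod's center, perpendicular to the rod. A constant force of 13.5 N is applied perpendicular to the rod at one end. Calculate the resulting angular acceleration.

α ≈ 3.51 rad/s²

I_rod = (1/12)ML² = (1/12)(0.571)(1.50)² = 0.1071 kg·m².
I_balls = 2·m·(L/2)² = 2(2.47)(0.7500)² = 2.779 kg·m².
Total I = 2.886 kg·m².
τ = F·(L/2) = (13.5)(0.750) = 10.12 N·m.
α = τ/I = 10.12/2.886 = 3.509 rad/s².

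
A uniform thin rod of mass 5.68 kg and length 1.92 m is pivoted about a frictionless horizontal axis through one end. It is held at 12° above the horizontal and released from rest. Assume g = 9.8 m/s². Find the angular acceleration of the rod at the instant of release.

About the pivot, I = (1/3)ML² = (1/3)(5.68)(1.92)² = 6.980 kg·m².
The weight acts at the center, a distance L/2 = 0.9600 m from the pivot; τ = Mg(L/2) cos 12° = 52.27 N·m.
α = τ/I = 52.27/6.980 = 7.489 rad/s².

α ≈ 7.49 rad/s²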